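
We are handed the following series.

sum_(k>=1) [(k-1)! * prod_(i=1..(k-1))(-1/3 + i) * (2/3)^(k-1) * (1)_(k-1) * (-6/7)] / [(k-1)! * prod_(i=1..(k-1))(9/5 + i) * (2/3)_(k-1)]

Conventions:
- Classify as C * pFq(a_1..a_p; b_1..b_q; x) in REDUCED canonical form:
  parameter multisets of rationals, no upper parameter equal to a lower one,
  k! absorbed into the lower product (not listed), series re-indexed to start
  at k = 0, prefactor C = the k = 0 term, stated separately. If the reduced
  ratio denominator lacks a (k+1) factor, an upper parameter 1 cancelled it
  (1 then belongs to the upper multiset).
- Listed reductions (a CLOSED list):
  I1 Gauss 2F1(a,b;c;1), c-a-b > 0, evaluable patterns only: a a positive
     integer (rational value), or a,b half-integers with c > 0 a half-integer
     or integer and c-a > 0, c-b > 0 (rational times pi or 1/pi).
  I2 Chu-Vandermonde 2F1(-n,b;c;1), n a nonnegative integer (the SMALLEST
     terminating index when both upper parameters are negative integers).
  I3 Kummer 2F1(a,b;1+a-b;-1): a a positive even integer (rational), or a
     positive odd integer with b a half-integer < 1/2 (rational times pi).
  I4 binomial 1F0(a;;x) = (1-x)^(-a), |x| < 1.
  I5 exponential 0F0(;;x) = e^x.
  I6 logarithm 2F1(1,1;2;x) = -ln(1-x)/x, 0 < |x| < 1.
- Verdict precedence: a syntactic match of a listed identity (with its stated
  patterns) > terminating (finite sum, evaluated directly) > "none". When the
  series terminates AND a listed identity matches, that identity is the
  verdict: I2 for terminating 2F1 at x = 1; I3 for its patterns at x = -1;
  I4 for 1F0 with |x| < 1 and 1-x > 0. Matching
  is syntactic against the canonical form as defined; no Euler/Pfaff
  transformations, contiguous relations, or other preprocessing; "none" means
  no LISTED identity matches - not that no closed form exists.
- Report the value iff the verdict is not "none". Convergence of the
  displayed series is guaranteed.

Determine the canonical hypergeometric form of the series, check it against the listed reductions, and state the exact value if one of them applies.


Prefactor -6/7, argument 2/3: 2F1 with upper {1, 1} over lower {14/5}. Verdict: none - at argument 2/3 the multisets {1, 1} ; {14/5} match no listed identity.

Key step: from the first term -6/7: the factorial ratio (C = -6/7) (k+a-1)!/(a-1)! is a rising factorial (a)_k.
Ratio: r(k) = (2/3) * (k+1) (k+1) / [(k+14/5) (k+1)] ; factor over Q: parameters, x = (2/3), and C = -6/7.


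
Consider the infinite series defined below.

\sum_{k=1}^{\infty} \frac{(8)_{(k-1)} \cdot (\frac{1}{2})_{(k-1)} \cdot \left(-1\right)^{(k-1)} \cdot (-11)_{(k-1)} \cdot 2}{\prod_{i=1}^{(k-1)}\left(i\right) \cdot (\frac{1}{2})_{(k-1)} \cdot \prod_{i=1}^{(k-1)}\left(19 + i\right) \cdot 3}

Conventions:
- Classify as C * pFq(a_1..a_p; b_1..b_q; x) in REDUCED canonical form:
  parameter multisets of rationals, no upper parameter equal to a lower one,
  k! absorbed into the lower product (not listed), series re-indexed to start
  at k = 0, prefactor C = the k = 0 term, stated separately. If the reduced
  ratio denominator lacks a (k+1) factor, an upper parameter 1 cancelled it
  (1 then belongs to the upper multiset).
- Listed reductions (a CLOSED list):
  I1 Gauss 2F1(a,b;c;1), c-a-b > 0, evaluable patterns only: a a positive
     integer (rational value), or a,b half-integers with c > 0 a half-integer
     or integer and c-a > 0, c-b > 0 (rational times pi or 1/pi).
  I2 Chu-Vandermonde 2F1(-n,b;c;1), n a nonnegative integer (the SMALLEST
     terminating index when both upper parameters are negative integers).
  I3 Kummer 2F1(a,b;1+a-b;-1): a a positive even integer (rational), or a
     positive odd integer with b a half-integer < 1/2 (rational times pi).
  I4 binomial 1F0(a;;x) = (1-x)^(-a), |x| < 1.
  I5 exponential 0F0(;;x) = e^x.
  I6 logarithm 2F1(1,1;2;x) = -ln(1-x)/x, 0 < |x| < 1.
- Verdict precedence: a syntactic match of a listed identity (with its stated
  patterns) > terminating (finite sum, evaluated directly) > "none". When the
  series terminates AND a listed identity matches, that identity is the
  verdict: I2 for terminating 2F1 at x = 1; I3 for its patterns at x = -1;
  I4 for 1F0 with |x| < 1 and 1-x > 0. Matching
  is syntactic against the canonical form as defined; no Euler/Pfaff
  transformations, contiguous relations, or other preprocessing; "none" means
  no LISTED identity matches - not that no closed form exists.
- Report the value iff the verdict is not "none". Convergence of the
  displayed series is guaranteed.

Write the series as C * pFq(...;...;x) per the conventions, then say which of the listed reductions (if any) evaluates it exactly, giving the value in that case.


This is \frac{2}{3} * 2F1(-11, 8; 20; -1) in reduced canonical form. Verdict at x = -1: Kummer (I3) matches (x = -1; c = 20 equals 1+a-b for upper {-11, 8}: listed pattern). Hence: \frac{1292}{35}.

Structural cue: t_0 being \frac{2}{3}, the product of the first k integers (C = 2/3, x = -1) is k!.
Ratio: r(k) = -1 * (k-11) (k+8) / [(k+20) (k+1)] - rational in k. x = -1; t_0 = \frac{2}{3}; negate the roots.


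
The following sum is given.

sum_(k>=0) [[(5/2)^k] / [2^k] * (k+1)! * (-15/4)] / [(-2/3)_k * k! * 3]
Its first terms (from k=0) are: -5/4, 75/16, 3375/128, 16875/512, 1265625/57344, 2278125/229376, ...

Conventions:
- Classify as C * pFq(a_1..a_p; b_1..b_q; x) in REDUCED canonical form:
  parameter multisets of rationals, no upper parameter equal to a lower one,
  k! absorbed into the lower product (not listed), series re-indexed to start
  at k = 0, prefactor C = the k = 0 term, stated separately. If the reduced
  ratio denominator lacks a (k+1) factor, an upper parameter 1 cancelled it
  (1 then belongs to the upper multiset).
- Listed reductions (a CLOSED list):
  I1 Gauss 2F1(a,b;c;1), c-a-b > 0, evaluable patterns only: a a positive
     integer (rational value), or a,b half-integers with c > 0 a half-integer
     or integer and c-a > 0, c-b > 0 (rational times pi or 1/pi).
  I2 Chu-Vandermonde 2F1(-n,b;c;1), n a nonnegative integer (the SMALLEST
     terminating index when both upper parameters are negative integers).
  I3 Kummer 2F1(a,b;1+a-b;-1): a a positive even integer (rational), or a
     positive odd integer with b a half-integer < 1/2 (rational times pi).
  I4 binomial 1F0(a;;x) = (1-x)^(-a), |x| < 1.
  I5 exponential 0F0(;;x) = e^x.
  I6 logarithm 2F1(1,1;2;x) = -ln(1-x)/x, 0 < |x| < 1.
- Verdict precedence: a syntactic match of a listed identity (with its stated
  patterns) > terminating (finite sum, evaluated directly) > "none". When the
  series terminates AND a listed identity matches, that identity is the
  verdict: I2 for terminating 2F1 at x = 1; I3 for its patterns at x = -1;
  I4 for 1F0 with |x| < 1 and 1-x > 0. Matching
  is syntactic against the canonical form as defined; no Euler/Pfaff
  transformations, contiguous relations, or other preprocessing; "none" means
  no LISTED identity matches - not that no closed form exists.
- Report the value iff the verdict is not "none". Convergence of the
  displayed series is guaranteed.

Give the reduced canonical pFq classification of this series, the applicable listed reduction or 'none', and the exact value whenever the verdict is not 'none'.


x = 5/4 here; the reduced form reads 1F1, upper {2}, lower {-2/3}, C = -5/4. Verdict: none - at argument 5/4 the multisets {2} ; {-2/3} match no listed identity.

The tell: t_0 being -5/4, the factorial ratio (C = -5/4, x = 5/4) (k+a-1)!/(a-1)! is a rising factorial (a)_k.
Consecutive-term ratio: r(k) = (5/4) * (k+2) / [(k-2/3) (k+1)] ; factor over Q: parameters, x = (5/4), and C = -5/4.


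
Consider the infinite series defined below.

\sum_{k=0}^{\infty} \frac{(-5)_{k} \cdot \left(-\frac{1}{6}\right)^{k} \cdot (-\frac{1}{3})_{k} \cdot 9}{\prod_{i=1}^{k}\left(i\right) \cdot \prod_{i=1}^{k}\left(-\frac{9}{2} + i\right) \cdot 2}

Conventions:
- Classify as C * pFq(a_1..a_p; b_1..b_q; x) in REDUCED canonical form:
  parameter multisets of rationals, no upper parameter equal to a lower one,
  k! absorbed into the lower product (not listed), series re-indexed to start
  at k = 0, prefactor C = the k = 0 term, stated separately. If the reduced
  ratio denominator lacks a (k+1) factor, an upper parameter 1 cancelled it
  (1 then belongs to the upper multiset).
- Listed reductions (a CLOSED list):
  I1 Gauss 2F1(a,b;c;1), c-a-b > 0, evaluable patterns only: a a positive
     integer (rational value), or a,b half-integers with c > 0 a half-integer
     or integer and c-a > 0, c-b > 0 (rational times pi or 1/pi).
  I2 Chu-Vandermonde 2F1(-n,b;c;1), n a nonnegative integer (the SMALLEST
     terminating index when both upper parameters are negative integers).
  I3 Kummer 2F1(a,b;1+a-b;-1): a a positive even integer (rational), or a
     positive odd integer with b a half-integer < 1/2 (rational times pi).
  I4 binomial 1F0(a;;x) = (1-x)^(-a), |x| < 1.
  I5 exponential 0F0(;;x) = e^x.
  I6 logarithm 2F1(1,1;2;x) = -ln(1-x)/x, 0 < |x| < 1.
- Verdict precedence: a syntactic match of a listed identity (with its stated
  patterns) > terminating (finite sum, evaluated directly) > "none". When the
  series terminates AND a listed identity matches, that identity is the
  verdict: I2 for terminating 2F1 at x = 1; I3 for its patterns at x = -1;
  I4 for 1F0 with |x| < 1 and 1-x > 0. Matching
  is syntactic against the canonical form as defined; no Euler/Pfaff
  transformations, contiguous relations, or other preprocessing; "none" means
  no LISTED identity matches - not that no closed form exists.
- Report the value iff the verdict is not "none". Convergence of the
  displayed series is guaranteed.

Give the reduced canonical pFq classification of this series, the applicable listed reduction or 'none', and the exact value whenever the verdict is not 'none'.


Reduced: x = -\frac{1}{6}, 2F1, upper = {-5, -\frac{1}{3}}, lower = {-\frac{7}{2}}, C = \frac{9}{2}. Verdict: terminating. (-5)_k vanishes past k = 5, leaving a 6-term sum, computed directly. Exact value: \frac{95030}{19683}.

First insight: with t_0 = \frac{9}{2}, the product of the first k integers (C = 9/2, x = -1/6) is k!.
Term ratio: r(k) = -\frac{1}{6} * (k-5) (k-\frac{1}{3}) / [(k-\frac{7}{2}) (k+1)] - rational in k, leading ratio -\frac{1}{6}; with t_0 = \frac{9}{2}, classification follows.


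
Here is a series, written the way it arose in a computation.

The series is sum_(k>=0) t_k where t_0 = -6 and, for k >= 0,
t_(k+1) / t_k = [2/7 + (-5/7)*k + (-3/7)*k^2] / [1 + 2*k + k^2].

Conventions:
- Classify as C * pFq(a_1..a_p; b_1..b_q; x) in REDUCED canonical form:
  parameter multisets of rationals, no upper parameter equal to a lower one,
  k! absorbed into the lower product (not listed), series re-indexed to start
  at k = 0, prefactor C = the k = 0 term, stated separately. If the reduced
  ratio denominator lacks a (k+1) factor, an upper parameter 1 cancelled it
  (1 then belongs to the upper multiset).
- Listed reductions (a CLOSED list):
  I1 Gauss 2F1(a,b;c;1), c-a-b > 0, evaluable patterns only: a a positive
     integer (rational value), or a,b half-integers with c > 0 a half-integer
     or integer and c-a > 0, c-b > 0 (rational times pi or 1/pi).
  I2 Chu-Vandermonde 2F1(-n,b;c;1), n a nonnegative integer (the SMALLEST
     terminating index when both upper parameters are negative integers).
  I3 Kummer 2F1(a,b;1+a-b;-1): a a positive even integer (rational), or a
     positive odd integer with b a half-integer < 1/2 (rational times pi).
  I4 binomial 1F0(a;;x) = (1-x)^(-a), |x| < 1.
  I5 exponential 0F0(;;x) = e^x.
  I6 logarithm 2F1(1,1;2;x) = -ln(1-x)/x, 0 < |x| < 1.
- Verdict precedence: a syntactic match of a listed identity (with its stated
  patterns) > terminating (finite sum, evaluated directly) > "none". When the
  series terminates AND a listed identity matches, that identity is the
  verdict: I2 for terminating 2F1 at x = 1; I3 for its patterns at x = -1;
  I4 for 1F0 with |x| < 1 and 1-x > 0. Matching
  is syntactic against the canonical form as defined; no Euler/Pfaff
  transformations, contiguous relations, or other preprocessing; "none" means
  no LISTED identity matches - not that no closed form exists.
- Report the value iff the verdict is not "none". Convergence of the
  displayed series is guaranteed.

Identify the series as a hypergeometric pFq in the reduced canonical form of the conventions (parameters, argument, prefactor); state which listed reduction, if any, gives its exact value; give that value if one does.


Classification (C = -6): 2F1 with upper {-1/3, 2}, lower {1}, argument x = -3/7. Verdict: none. A 2F1 with upper {-1/3, 2} fits none of I1-I6 at x = -3/7; the sum runs forever.

Structural cue: with t_0 = -6, factor the ratio over Q (C = -6): negated roots = parameters.
Adjacent-term ratio: r(k) = (-3/7) * (k-1/3) (k+2) / [(k+1) (k+1)] - rational in k, leading ratio (-3/7); with t_0 = -6, classification follows.


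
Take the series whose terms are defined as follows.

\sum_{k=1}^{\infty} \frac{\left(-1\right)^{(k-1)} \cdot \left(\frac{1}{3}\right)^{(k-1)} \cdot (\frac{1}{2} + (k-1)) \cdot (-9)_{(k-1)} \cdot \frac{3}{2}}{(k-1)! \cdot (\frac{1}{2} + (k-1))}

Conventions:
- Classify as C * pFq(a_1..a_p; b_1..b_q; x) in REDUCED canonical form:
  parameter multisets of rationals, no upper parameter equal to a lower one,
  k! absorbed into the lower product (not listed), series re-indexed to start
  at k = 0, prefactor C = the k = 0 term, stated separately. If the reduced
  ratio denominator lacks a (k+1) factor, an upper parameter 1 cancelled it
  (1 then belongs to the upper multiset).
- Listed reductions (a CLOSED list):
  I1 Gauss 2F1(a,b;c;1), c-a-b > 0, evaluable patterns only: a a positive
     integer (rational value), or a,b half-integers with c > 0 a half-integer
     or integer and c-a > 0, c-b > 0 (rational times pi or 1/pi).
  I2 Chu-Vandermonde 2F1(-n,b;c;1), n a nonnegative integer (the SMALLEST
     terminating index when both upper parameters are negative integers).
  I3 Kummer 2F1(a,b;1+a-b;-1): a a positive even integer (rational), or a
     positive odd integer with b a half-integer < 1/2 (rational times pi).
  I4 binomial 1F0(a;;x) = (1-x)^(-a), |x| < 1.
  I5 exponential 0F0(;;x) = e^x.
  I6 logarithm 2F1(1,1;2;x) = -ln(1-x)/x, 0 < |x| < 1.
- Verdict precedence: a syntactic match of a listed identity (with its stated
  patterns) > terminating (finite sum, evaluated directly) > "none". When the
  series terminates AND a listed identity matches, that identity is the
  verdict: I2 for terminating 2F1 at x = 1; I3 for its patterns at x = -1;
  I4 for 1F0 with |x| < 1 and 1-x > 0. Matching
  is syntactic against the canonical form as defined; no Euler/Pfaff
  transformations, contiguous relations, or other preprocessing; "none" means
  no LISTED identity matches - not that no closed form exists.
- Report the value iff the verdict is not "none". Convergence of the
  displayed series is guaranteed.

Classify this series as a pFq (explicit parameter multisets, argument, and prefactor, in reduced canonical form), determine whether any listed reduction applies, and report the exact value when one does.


At argument -\frac{1}{3}: a 1F0 with upper {-9}, lower {-}, scaled by C = \frac{3}{2}. Verdict: the binomial series (I4) fires (the 1F0 binomial series: exponent 9, x = -\frac{1}{3}). Its exact value is \frac{131072}{6561}.

Key observation: t_0 = \frac{3}{2} here, and k + 1/2 divides numerator and denominator alike; prefactor 3/2 after cancelling.
Term ratio: r(k) = -\frac{1}{3} * (k-9) / [(k+1)] - rational in k. x = -\frac{1}{3}; t_0 = \frac{3}{2}; negate the roots.


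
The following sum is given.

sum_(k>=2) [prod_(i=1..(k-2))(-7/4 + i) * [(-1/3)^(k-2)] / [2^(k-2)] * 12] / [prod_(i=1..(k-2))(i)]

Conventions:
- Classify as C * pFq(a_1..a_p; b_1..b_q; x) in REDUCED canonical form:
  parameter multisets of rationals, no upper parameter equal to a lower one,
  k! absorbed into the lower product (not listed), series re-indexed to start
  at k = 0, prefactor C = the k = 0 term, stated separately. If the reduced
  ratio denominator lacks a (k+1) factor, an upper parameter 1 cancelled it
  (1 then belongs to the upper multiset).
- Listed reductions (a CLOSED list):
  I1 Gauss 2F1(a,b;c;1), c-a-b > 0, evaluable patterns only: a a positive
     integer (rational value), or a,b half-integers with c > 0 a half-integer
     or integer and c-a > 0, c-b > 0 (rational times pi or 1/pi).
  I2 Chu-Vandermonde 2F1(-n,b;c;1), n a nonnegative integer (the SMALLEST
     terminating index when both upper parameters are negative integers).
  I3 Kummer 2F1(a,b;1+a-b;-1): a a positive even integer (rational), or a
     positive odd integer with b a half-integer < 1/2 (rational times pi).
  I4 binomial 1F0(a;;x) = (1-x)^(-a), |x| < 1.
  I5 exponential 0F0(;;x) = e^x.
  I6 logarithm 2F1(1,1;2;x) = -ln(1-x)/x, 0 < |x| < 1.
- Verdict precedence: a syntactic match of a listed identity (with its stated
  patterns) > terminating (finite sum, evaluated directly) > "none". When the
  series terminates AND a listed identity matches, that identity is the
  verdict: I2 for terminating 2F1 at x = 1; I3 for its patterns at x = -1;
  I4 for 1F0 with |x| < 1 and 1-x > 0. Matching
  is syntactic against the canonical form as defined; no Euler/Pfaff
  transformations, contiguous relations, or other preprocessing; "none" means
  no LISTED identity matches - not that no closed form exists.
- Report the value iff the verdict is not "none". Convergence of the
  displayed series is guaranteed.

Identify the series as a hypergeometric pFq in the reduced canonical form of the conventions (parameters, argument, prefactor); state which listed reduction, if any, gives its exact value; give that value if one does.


With C = 12: the canonical form is 1F0(-3/4; -; -1/6). Verdict (x = -1/6): binomial (I4) applies (the 1F0 binomial series: exponent 3/4, x = -1/6). Exact value: 12 * (7/6)^(3/4).

Structural cue: from the first term 12: the running product (C = 12, x = -1/6) telescopes to a rising factorial.
Term ratio: r(k) = (-1/6) * (k-3/4) / [(k+1)] - rational; roots negated = parameters, x = (-1/6), C = 12.


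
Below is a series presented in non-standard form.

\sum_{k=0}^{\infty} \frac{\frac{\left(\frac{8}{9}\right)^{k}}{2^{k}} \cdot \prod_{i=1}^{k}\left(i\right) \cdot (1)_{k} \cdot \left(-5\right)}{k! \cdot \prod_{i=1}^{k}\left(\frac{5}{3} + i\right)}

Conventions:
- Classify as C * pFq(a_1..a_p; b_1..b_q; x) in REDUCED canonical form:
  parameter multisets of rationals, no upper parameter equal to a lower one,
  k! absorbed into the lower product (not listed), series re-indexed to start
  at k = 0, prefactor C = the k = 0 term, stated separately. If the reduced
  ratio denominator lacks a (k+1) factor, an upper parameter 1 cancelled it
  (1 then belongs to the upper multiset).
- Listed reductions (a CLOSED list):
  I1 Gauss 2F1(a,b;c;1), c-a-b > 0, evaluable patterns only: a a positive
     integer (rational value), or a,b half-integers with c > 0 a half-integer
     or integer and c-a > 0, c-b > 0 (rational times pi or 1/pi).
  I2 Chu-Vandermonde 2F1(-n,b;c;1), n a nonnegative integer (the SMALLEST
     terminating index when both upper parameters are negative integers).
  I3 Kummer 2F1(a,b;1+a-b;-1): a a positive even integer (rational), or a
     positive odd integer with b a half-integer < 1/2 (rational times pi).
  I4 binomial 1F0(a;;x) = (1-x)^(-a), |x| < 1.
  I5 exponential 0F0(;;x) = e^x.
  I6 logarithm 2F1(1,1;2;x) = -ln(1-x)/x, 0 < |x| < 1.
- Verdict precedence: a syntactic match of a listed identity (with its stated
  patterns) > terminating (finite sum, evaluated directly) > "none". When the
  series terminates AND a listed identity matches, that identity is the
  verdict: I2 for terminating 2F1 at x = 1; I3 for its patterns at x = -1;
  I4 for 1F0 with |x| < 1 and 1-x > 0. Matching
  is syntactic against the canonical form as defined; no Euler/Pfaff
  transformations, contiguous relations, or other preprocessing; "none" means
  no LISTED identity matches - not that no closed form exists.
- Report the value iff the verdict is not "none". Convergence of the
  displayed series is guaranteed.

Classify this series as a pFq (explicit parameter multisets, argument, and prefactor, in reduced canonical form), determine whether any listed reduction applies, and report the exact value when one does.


Reduced: x = \frac{4}{9}, 2F1, upper = {1, 1}, lower = {\frac{8}{3}}, C = -5. Verdict: none here - no I1-I6 shape fits x = \frac{4}{9} with lower {\frac{8}{3}}.

Structural cue: with t_0 = -5, the running product (prefactor -5) telescopes to a rising factorial.
Term ratio: r(k) = \frac{4}{9} * (k+1) (k+1) / [(k+\frac{8}{3}) (k+1)] ; factor over Q: parameters, x = \frac{4}{9}, and C = -5.


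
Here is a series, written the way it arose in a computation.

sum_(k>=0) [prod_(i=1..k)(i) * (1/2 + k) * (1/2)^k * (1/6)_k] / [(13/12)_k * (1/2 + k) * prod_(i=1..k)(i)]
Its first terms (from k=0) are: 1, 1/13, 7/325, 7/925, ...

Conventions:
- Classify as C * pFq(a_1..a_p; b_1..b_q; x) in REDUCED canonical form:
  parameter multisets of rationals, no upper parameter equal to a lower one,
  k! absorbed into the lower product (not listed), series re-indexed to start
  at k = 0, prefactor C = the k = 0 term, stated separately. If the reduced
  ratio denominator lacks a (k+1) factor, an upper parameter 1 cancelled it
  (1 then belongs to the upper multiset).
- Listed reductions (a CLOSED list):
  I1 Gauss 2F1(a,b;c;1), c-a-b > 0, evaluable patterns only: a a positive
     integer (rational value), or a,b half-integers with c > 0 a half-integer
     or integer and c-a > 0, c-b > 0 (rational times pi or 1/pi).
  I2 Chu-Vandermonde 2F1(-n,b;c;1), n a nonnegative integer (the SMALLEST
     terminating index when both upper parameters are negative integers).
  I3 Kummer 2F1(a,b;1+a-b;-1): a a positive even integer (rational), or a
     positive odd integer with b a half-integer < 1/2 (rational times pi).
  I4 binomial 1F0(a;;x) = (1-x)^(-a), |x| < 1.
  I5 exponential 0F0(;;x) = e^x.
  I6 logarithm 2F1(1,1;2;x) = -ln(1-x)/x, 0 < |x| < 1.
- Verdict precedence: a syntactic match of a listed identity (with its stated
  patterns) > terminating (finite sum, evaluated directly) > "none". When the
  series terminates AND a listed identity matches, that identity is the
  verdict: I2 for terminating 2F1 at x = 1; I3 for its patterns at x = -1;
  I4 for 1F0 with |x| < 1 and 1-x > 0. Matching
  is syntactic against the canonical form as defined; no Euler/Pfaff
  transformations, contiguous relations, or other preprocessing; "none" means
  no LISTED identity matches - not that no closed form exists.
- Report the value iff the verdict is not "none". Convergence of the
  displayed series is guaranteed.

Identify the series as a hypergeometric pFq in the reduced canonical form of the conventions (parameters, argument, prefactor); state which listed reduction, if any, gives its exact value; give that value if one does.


Key step: t_0 being 1, the factor k + 1/2 cancels (top and bottom), leaving C = 1.
Consecutive-term ratio: r(k) = (1/2) * (k+1/6) (k+1) / [(k+13/12) (k+1)] - poly over poly, x = (1/2) from leading terms; C = 1 at k = 0.

Prefactor 1, argument 1/2: 2F1 with upper {1/6, 1} over lower {13/12}. Verdict: none. A 2F1 with upper {1/6, 1} fits none of I1-I6 at x = 1/2; the sum runs forever.


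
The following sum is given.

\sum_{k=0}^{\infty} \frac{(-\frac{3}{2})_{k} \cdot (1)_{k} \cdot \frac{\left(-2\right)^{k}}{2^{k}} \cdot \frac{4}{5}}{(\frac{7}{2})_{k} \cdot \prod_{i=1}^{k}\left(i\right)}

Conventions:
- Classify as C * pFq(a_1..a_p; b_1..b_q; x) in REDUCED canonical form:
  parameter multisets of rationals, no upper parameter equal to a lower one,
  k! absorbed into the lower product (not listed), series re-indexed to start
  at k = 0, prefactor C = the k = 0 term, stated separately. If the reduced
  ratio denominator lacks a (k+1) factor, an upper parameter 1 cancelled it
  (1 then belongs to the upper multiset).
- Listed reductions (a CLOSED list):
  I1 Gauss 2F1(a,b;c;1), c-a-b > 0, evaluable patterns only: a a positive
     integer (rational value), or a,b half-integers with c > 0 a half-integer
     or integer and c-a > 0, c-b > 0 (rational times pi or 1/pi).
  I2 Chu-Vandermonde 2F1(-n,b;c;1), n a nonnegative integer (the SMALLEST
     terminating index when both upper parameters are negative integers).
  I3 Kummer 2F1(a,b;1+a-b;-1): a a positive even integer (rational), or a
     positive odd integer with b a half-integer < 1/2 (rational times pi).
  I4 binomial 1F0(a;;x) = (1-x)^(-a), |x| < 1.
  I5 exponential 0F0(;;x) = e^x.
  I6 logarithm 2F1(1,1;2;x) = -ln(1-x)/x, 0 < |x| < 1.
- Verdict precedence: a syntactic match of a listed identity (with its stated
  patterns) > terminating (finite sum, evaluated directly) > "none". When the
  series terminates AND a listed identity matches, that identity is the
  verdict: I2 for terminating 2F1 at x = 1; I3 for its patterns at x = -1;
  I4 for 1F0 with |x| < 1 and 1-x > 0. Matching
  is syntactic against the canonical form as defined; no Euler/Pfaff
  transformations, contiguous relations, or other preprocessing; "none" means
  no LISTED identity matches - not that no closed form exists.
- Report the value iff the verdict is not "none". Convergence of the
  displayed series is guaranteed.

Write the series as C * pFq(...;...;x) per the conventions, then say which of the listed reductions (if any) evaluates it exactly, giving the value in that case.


First insight: with t_0 = \frac{4}{5}, the product of the first k integers (C = 4/5, x = -1) is k!.
Step ratio: r(k) = -1 * (k-\frac{3}{2}) (k+1) / [(k+\frac{7}{2}) (k+1)] ; factor over Q: parameters, x = -1, and C = \frac{4}{5}.

With C = \frac{4}{5}: the canonical form is 2F1(-\frac{3}{2}, 1; \frac{7}{2}; -1). Verdict: the Kummer evaluation I3 applies (x = -1; c = \frac{7}{2} equals 1+a-b for upper {-\frac{3}{2}, 1}: listed pattern). Sum: \frac{3}{8} \cdot \pi.


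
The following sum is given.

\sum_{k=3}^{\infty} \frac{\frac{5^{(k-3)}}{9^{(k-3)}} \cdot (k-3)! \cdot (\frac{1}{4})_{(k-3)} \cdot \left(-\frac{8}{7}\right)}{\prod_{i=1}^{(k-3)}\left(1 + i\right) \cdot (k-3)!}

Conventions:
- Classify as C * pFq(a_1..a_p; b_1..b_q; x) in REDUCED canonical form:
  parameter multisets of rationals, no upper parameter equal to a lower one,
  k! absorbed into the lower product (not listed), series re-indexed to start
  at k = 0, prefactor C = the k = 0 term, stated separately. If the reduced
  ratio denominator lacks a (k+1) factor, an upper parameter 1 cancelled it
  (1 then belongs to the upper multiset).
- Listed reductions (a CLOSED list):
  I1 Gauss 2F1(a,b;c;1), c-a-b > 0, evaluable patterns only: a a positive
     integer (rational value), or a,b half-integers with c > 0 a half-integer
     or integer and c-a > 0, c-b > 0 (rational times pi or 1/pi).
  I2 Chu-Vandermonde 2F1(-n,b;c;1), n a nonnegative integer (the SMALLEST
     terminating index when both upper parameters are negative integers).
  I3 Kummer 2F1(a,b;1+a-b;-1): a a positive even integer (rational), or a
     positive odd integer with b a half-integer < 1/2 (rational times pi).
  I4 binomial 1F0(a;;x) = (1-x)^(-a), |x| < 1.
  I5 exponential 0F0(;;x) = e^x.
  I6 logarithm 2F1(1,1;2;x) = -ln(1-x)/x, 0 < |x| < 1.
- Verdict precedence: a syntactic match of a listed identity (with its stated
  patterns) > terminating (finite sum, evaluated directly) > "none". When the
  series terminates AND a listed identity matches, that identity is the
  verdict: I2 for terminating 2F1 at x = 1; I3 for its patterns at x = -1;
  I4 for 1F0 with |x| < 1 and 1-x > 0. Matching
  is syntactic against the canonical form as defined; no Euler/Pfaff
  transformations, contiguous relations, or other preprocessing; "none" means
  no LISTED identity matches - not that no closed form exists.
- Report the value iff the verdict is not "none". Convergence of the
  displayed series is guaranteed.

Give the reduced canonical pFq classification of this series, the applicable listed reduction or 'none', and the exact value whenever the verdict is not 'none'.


First insight: with t_0 = -\frac{8}{7}, the two geometric factors (C = -8/7) combine into one argument.
Term ratio: r(k) = \frac{5}{9} * (k+\frac{1}{4}) (k+1) / [(k+2) (k+1)] ; factor over Q: parameters, x = \frac{5}{9}, and C = -\frac{8}{7}.

Prefactor -\frac{8}{7}, argument \frac{5}{9}: 2F1 with upper {\frac{1}{4}, 1} over lower {2}. Verdict: no listed reduction: x = \frac{5}{9} and upper {\frac{1}{4}, 1} fail every I1-I6 pattern.


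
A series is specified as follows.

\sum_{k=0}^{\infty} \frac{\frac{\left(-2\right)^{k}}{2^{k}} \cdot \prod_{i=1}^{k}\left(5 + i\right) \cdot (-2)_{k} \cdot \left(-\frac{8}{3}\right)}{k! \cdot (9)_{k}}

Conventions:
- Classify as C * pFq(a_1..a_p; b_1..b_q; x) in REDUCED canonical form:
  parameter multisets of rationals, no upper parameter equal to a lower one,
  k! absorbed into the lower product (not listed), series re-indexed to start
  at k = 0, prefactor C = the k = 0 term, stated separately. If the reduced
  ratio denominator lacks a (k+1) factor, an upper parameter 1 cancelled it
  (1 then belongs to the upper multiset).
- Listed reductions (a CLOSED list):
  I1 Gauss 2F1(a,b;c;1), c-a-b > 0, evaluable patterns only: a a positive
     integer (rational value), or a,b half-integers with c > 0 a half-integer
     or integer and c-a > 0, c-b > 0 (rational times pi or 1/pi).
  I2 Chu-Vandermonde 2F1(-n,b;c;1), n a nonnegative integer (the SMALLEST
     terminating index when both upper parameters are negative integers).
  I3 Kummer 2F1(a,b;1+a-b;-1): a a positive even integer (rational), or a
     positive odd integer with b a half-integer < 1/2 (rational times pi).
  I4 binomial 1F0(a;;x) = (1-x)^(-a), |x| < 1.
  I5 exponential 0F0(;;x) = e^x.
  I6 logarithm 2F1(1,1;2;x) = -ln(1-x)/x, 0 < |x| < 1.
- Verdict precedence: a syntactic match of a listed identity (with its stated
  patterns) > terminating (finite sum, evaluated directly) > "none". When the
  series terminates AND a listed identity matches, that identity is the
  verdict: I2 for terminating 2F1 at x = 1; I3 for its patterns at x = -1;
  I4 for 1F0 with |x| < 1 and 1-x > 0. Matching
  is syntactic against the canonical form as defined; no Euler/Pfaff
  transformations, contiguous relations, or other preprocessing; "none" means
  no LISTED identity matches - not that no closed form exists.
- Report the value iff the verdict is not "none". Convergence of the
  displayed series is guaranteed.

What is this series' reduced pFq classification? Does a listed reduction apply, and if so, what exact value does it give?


Canonical form: C = -\frac{8}{3} times 2F1 with upper {-2, 6}, lower {9}, x = -1. Verdict (x = -1): the Kummer evaluation I3 applies (x = -1; c = 9 equals 1+a-b for upper {-2, 6}: listed pattern). Value: -\frac{112}{15}.

Structural cue: with t_0 = -\frac{8}{3}, the running product (C = -8/3, x = -1) telescopes to a rising factorial.
Adjacent-term ratio: r(k) = -1 * (k-2) (k+6) / [(k+9) (k+1)] - rational in k. x = -1; t_0 = -\frac{8}{3}; negate the roots.


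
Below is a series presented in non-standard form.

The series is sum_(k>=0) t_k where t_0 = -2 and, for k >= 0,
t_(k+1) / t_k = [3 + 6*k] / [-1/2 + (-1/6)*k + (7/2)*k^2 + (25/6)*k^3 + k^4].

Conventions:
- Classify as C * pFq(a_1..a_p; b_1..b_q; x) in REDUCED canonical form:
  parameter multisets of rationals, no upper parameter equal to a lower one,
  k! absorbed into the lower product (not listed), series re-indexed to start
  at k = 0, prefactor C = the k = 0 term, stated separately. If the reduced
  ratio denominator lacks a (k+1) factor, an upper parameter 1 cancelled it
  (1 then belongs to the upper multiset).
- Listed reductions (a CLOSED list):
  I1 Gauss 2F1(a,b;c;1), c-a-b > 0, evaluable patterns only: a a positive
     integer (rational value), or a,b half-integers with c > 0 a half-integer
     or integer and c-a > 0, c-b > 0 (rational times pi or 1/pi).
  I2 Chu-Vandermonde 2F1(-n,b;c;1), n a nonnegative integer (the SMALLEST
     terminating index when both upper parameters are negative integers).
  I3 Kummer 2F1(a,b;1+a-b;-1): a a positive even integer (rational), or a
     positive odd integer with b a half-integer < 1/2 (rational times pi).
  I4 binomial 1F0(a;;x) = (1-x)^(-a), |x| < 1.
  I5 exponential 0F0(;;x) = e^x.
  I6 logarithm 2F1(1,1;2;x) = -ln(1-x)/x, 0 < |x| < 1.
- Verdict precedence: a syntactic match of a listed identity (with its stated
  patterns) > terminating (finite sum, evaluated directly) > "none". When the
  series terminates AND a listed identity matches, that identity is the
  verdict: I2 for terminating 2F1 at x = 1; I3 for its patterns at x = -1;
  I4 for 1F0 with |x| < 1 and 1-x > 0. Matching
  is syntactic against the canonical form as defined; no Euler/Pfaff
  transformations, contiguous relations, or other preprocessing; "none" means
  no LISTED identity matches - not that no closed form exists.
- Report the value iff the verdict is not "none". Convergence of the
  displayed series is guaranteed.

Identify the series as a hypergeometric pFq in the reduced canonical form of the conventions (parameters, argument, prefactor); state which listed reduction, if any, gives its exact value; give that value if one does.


The tell: t_0 = -2 here, and the ratio is unreduced: k + 1/2 divides both sides (C = -2).
Adjacent-term ratio: r(k) = 6 * 1 / [(k-1/3) (k+3) (k+1)] - rational in k. x = 6; t_0 = -2; negate the roots.

At argument 6: a 0F2 with upper {-}, lower {-1/3, 3}, scaled by C = -2. Verdict: none (x = 6): each listed identity misses the multisets {-} ; {-1/3, 3}.


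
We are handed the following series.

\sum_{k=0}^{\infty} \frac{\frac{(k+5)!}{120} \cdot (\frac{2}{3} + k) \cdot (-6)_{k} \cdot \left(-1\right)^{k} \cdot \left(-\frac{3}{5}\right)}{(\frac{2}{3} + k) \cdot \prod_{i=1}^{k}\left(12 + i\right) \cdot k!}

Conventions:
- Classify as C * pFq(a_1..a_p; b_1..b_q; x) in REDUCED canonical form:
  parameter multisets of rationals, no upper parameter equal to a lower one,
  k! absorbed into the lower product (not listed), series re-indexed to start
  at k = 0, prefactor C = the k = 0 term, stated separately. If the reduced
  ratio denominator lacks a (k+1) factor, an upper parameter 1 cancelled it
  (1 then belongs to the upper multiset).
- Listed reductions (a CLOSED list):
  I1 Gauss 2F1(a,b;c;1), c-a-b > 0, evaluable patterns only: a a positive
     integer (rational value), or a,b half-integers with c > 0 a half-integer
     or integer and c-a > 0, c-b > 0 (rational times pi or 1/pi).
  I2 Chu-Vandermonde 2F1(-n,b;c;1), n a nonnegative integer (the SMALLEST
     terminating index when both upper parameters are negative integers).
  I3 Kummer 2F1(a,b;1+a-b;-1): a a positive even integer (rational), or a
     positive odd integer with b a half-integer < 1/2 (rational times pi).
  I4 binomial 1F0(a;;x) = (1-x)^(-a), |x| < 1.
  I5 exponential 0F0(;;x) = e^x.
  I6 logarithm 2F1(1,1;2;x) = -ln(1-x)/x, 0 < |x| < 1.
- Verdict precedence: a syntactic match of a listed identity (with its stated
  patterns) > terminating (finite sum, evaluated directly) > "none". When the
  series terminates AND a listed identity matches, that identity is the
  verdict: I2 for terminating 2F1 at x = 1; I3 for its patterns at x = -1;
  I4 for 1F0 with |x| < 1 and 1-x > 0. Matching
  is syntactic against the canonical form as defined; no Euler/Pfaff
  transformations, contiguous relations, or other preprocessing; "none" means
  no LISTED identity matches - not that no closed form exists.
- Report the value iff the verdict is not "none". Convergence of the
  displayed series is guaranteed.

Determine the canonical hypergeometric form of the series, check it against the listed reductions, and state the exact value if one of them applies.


Reduced: x = -1, 2F1, upper = {-6, 6}, lower = {13}, C = -\frac{3}{5}. Verdict (x = -1): Kummer (I3) applies (x = -1; c = 13 equals 1+a-b for upper {-6, 6}: listed pattern). Sum: -\frac{33}{5}.

The tell: t_0 being -\frac{3}{5}, the factorial ratio (prefactor -3/5) (k+a-1)!/(a-1)! is a rising factorial (a)_k.
Step ratio: r(k) = -1 * (k-6) (k+6) / [(k+13) (k+1)] - rational in k, leading ratio -1; with t_0 = -\frac{3}{5}, classification follows.


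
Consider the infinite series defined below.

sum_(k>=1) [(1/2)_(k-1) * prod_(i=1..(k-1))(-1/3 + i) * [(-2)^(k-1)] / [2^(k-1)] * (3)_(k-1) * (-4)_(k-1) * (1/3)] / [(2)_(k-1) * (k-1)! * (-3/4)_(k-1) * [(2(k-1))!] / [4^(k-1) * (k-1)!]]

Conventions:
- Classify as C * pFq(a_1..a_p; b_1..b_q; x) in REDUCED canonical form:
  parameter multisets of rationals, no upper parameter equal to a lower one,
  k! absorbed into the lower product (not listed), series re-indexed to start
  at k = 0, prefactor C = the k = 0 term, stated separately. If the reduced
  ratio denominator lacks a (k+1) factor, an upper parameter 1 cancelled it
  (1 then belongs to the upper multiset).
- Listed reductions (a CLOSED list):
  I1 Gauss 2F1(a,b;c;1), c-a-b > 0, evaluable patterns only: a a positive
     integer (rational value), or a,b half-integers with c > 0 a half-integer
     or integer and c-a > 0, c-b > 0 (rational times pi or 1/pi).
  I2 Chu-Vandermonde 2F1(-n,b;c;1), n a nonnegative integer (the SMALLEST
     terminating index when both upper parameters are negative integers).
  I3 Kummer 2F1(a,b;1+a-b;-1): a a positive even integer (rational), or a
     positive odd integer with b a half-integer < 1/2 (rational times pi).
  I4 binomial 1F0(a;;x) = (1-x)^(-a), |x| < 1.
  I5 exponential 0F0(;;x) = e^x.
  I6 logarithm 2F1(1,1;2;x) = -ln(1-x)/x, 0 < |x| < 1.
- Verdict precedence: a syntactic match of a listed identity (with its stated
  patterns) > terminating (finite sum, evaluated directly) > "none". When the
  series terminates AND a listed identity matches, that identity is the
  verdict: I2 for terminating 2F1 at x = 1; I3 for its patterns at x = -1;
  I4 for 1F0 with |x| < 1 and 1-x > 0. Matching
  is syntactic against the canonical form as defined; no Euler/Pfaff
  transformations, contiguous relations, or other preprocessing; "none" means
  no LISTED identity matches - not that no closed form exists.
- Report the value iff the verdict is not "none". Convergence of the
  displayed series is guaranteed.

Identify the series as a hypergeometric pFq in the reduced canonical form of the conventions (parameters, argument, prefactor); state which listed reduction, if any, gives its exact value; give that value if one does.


Canonical form: C = 1/3 times 3F2 with upper {-4, 2/3, 3}, lower {-3/4, 2}, x = -1. Verdict: terminating - no listed pattern fits, but -4 in the upper list cuts the series at k = 4; direct evaluation. Its exact value is -192215/2187.

The tell: t_0 = 1/3 here, and the two k-th powers (C = 1/3) combine into one argument.
Adjacent-term ratio: r(k) = (-1) * (k-4) (k+2/3) (k+3) / [(k-3/4) (k+2) (k+1)] ; factor over Q: parameters, x = (-1), and C = 1/3.


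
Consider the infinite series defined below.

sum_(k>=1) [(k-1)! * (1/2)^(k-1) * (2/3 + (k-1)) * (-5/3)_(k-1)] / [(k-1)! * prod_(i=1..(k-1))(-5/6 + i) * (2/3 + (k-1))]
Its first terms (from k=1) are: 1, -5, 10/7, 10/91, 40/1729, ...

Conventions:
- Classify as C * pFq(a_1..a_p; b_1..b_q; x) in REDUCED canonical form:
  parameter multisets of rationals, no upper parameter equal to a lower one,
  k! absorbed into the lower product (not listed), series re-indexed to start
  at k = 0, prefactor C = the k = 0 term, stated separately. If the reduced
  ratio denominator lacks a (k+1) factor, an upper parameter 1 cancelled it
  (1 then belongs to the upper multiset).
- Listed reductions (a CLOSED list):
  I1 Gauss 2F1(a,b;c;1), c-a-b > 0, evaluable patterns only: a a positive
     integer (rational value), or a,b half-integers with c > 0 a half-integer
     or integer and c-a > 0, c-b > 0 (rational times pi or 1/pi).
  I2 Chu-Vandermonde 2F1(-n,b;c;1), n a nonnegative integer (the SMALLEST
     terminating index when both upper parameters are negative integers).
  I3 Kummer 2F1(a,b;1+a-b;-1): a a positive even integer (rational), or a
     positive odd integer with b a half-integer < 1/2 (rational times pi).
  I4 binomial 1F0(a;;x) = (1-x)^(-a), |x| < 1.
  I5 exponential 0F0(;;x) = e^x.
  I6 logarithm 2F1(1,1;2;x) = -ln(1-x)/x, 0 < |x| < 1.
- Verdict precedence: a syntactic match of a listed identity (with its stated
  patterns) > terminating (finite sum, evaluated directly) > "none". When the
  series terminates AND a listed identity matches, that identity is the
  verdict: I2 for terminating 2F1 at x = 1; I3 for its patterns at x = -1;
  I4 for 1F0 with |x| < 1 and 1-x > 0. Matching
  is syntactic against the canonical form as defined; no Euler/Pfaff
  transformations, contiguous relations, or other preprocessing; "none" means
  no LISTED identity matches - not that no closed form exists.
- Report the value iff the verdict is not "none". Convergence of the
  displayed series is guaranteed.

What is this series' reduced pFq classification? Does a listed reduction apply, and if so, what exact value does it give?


Structural cue: t_0 being 1, striking the common factor k + 2/3 reduces the term (C = 1).
Term ratio: r(k) = (1/2) * (k-5/3) (k+1) / [(k+1/6) (k+1)] - poly over poly, x = (1/2) from leading terms; C = 1 at k = 0.

Canonical form: C = 1 times 2F1 with upper {-5/3, 1}, lower {1/6}, x = 1/2. Verdict: no listed reduction: x = 1/2 and upper {-5/3, 1} fail every I1-I6 pattern.
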